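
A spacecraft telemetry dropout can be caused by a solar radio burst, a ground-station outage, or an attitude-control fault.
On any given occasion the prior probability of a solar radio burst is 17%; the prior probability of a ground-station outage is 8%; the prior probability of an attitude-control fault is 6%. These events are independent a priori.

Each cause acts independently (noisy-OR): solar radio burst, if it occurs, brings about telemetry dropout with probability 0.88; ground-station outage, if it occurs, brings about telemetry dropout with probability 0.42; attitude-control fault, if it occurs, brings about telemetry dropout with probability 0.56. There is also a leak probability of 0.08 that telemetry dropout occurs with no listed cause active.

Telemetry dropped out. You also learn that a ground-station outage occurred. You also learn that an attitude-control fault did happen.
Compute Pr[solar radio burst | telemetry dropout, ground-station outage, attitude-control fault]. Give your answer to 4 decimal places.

Pr[solar radio burst | telemetry dropout, ground-station outage, attitude-control fault] ≈ 0.2064

Under noisy-OR, P(telemetry dropout | causes) = 1 − (1−0.08)·∏(1−qᵢ) over the active causes.
Weight on solar radio burst=true, given the evidence: 0.971826·0.17 = 0.165210
The normalizing constant is 0.765216·0.83 + 0.971826·0.17 = 0.800339
Posterior = 0.165210 / 0.800339 ≈ 0.2064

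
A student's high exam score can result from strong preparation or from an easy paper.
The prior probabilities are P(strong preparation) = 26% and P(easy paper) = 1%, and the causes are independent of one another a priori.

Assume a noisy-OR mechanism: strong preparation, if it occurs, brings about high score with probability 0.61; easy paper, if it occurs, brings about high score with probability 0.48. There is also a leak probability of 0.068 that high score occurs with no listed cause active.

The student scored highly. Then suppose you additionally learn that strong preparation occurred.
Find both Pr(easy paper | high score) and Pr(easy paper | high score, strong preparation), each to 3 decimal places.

Pr(easy paper | high score) ≈ 0.027; Pr(easy paper | high score, strong preparation) ≈ 0.013

Under noisy-OR, P(high score | causes) = 1 − (1−0.068)·∏(1−qᵢ) over the active causes.
Enumerate the 4 (strong preparation, easy paper) configurations and weight by the priors:
  P(high score) = 0.068*0.74*0.99 + 0.51536*0.74*0.01 + 0.63652*0.26*0.99 + 0.81099*0.26*0.01
        = 0.049817 + 0.003814 + 0.163840 + 0.002109 = 0.219580
The terms with easy paper present sum to 0.005923, so
  P(easy paper | high score) = 0.005923 / 0.219580 ≈ 0.027

Now condition on the additional information:
Enumerate both values of easy paper and weight by the priors:
  P(high score | strong preparation) = 0.63652*0.99 + 0.81099*0.01
        = 0.630155 + 0.008110 = 0.638265
Configurations with easy paper contribute 0.008110, so
  P(easy paper | high score, strong preparation) = 0.008110 / 0.638265 ≈ 0.013
Conditioning on strong preparation lowers the posterior on easy paper: the classic explaining-away effect in a common-effect structure.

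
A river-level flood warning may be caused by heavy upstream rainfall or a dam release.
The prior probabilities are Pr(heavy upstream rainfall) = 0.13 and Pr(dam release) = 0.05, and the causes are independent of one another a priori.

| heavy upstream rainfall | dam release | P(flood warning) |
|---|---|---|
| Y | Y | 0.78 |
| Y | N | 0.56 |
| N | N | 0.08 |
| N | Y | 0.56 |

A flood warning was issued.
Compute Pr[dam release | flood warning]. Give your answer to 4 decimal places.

Pr[dam release | flood warning] ≈ 0.1787

P(flood warning) = 0.08·0.87·0.95 + 0.56·0.87·0.05 + 0.56·0.13·0.95 + 0.78·0.13·0.05 = 0.066120 + 0.024360 + 0.069160 + 0.005070 = 0.164710
The dam release-present share is 0.024360 + 0.005070 = 0.029430.
P(dam release | flood warning) = 0.029430 / 0.164710 ≈ 0.1787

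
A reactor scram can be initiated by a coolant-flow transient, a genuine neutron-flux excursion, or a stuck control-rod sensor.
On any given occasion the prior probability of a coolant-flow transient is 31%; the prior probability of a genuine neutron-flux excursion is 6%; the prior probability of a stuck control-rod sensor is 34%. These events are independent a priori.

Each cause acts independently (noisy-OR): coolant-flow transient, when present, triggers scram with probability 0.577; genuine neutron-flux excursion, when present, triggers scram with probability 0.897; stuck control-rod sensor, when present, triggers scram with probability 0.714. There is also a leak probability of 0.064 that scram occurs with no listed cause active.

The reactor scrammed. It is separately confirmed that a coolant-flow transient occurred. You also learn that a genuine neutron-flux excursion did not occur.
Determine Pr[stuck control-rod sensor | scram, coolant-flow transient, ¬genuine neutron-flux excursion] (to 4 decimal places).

Under noisy-OR, P(scram | causes) = 1 − (1−0.064)·∏(1−qᵢ) over the active causes.
Enumerate both values of stuck control-rod sensor and weight by the priors:
  P(scram | coolant-flow transient, ¬genuine neutron-flux excursion) = 0.604072×0.66 + 0.886765×0.34
        = 0.398688 + 0.301500 = 0.700188
Keeping only the stuck control-rod sensor-present terms gives 0.301500, so
  P(stuck control-rod sensor | scram, coolant-flow transient, ¬genuine neutron-flux excursion) = 0.301500 / 0.700188 ≈ 0.4306

Pr[stuck control-rod sensor | scram, coolant-flow transient, ¬genuine neutron-flux excursion] ≈ 0.4306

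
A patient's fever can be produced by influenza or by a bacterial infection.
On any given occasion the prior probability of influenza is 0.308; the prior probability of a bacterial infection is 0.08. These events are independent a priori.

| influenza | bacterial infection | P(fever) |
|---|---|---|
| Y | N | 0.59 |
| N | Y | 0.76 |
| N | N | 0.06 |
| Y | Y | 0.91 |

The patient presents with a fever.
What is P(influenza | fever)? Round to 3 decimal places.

P(influenza | fever) ≈ 0.703

By total probability over the 4 (influenza, bacterial infection) configurations:
  P(fever) = 0.06*0.692*0.92 + 0.76*0.692*0.08 + 0.59*0.308*0.92 + 0.91*0.308*0.08
        = 0.038198 + 0.042074 + 0.167182 + 0.022422 = 0.269876
The terms with influenza present sum to 0.189604, so
  P(influenza | fever) = 0.189604 / 0.269876 ≈ 0.703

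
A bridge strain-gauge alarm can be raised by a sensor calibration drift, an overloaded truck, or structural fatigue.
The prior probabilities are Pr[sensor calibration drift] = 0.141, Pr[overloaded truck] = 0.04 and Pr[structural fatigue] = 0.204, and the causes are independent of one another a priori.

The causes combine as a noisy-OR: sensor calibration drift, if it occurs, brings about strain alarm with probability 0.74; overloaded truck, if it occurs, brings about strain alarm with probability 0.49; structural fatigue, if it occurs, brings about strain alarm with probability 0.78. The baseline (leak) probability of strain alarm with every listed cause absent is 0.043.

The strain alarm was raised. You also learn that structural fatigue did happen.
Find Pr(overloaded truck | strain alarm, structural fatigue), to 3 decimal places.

Pr(overloaded truck | strain alarm, structural fatigue) ≈ 0.044

Under noisy-OR, P(strain alarm | causes) = 1 − (1−0.043)·∏(1−qᵢ) over the active causes.
Weight on overloaded truck=true, given the evidence: 0.030671 + 0.005483 = 0.036154
Normalizer over all consistent configurations: 0.78946*0.859*0.96 + 0.892625*0.859*0.04 + 0.94526*0.141*0.96 + 0.972082*0.141*0.04 = 0.815124
Posterior = 0.036154 / 0.815124 ≈ 0.044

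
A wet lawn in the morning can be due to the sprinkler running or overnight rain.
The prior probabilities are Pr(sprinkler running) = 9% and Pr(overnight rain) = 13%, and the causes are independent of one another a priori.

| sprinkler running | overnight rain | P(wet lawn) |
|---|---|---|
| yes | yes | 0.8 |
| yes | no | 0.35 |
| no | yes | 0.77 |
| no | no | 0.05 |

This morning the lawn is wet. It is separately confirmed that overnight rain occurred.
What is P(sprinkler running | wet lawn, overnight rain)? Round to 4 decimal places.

P(wet lawn | overnight rain) = 0.77×0.91 + 0.8×0.09 = 0.700700 + 0.072000 = 0.772700
Of this, 0.072000 comes from 0.8×0.09 (the sprinkler running=true cases).
So P(sprinkler running | wet lawn, overnight rain) = 0.072000/0.772700 ≈ 0.0932.

P(sprinkler running | wet lawn, overnight rain) ≈ 0.0932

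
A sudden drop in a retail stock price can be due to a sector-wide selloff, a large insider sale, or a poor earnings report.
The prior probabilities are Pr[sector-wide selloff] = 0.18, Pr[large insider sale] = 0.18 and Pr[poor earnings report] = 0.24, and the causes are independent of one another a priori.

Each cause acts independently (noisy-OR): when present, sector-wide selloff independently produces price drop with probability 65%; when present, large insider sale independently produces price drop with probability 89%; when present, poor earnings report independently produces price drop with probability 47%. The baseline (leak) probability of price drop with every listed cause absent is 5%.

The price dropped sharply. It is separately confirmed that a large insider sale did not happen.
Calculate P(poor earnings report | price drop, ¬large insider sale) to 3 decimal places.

Under noisy-OR, P(price drop | causes) = 1 − (1−0.05)·∏(1−qᵢ) over the active causes.
Weight on poor earnings report=true, given the evidence: 0.097711 + 0.035587 = 0.133298
Normalizer over all consistent configurations: 0.05·0.82·0.76 + 0.4965·0.82·0.24 + 0.6675·0.18·0.76 + 0.823775·0.18·0.24 = 0.255772
Posterior = 0.133298 / 0.255772 ≈ 0.521

P(poor earnings report | price drop, ¬large insider sale) ≈ 0.521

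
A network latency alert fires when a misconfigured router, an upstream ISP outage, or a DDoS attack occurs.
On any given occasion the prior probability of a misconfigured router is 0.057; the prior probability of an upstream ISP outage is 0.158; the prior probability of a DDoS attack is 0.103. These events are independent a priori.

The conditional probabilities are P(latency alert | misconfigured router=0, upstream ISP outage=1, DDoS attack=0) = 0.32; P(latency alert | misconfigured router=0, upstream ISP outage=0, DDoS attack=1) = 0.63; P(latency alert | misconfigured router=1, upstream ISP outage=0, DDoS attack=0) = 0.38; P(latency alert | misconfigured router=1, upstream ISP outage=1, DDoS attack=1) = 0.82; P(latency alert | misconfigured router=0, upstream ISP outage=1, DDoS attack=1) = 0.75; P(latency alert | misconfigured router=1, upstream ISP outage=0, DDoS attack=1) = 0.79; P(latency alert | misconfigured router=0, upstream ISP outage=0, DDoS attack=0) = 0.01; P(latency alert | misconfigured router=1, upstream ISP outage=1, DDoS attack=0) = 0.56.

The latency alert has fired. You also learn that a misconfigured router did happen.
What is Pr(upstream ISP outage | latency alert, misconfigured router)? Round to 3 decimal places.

Pr(upstream ISP outage | latency alert, misconfigured router) ≈ 0.207

Numerator (weight on configurations with upstream ISP outage): 0.079367 + 0.013345 = 0.092712
The normalizing constant is 0.38·0.842·0.897 + 0.79·0.842·0.103 + 0.56·0.158·0.897 + 0.82·0.158·0.103 = 0.448230
P(upstream ISP outage | latency alert, misconfigured router) = 0.092712/0.448230 ≈ 0.207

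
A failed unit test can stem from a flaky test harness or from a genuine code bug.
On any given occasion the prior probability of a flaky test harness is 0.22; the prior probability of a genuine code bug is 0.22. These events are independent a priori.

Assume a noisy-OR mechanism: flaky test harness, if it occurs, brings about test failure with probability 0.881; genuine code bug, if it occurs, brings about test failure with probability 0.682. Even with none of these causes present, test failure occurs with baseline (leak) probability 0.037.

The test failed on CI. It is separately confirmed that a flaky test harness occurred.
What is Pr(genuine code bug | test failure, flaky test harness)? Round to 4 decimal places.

Pr(genuine code bug | test failure, flaky test harness) ≈ 0.2349

Under noisy-OR, P(test failure | causes) = 1 − (1−0.037)·∏(1−qᵢ) over the active causes.
P(test failure | flaky test harness) = 0.885403×0.78 + 0.963558×0.22 = 0.690614 + 0.211983 = 0.902597
Restricting to configurations with genuine code bug present: 0.963558×0.22 = 0.211983.
So P(genuine code bug | test failure, flaky test harness) = 0.211983/0.902597 ≈ 0.2349.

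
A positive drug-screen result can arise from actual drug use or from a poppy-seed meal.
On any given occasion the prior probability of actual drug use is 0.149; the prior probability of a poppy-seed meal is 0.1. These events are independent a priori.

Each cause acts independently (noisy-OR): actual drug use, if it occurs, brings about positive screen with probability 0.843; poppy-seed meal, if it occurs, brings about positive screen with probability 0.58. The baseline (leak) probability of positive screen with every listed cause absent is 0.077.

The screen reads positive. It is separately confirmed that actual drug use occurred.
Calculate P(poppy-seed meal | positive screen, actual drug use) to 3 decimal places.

P(poppy-seed meal | positive screen, actual drug use) ≈ 0.109

Under noisy-OR, P(positive screen | causes) = 1 − (1−0.077)·∏(1−qᵢ) over the active causes.
P(positive screen | actual drug use) = 0.855089·0.9 + 0.939137·0.1 = 0.769580 + 0.093914 = 0.863494
The poppy-seed meal-present share is 0.939137·0.1 = 0.093914.
Hence the posterior is 0.093914/0.863494 ≈ 0.109.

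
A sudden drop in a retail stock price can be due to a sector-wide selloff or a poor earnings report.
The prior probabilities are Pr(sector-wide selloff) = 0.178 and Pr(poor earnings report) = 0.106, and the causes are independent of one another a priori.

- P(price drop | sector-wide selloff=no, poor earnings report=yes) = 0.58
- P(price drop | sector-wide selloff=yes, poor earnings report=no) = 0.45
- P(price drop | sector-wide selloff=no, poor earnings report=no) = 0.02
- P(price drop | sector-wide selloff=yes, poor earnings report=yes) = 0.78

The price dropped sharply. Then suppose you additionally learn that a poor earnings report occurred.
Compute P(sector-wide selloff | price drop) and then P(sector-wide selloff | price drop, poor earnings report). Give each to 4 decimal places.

P(sector-wide selloff | price drop) ≈ 0.5696; P(sector-wide selloff | price drop, poor earnings report) ≈ 0.2255

For the numerator, keep only sector-wide selloff=true terms: 0.071609 + 0.014717 = 0.086326
Denominator P(price drop): 0.02·0.822·0.894 + 0.58·0.822·0.106 + 0.45·0.178·0.894 + 0.78·0.178·0.106 = 0.151560
Posterior = 0.086326 / 0.151560 ≈ 0.5696

With the extra evidence:
Enumerate both values of sector-wide selloff and weight by the priors:
  P(price drop | poor earnings report) = 0.58×0.822 + 0.78×0.178
        = 0.476760 + 0.138840 = 0.615600
The terms with sector-wide selloff present sum to 0.138840, so
  P(sector-wide selloff | price drop, poor earnings report) = 0.138840 / 0.615600 ≈ 0.2255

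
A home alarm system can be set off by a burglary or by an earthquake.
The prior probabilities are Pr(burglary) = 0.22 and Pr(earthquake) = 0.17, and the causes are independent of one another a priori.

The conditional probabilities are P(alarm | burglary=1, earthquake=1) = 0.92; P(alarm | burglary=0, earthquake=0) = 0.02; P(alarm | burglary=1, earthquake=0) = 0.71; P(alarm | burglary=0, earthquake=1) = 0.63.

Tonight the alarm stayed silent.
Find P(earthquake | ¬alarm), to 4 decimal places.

P(earthquake | ¬alarm) ≈ 0.0704

Numerator (weight on configurations with earthquake): 0.049062 + 0.002992 = 0.052054
Normalizer over all consistent configurations: 0.98×0.78×0.83 + 0.37×0.78×0.17 + 0.29×0.22×0.83 + 0.08×0.22×0.17 = 0.739460
Posterior = 0.052054 / 0.739460 ≈ 0.0704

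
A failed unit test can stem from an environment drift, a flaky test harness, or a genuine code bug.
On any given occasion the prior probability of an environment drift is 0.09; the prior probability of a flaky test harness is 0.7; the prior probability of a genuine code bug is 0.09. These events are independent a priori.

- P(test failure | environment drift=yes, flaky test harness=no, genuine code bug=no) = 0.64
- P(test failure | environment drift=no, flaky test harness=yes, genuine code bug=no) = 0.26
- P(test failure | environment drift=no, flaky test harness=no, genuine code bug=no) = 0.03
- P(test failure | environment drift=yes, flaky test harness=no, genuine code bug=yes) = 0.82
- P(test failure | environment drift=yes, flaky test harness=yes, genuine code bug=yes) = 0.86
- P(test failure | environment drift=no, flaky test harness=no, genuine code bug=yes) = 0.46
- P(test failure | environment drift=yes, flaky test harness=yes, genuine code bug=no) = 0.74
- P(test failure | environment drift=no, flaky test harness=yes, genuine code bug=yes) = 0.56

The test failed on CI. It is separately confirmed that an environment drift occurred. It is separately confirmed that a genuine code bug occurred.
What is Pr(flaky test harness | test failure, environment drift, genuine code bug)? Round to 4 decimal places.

Weight on flaky test harness=true, given the evidence: 0.86·0.7 = 0.602000
Normalizer over all consistent configurations: 0.82·0.3 + 0.86·0.7 = 0.848000
Posterior = 0.602000 / 0.848000 ≈ 0.7099

Pr(flaky test harness | test failure, environment drift, genuine code bug) ≈ 0.7099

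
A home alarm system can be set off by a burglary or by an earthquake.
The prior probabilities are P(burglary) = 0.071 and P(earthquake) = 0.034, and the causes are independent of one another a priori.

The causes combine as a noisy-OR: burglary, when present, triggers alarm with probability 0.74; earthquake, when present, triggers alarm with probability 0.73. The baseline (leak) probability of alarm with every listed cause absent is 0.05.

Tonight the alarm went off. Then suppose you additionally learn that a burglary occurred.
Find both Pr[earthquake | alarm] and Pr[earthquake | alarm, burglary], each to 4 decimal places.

Under noisy-OR, P(alarm | causes) = 1 − (1−0.05)·∏(1−qᵢ) over the active causes.
For the numerator, keep only earthquake=true terms: 0.023484 + 0.002253 = 0.025737
Denominator P(alarm): 0.05·0.929·0.966 + 0.7435·0.929·0.034 + 0.753·0.071·0.966 + 0.93331·0.071·0.034 = 0.122253
Posterior = 0.025737 / 0.122253 ≈ 0.2105

Now also conditioning on burglary=true:
For the numerator, keep only earthquake=true terms: 0.93331×0.034 = 0.031733
Denominator P(alarm | burglary): 0.753×0.966 + 0.93331×0.034 = 0.759131
Posterior = 0.031733 / 0.759131 ≈ 0.0418
— burglary explains away the evidence for earthquake.

Pr[earthquake | alarm] ≈ 0.2105; Pr[earthquake | alarm, burglary] ≈ 0.0418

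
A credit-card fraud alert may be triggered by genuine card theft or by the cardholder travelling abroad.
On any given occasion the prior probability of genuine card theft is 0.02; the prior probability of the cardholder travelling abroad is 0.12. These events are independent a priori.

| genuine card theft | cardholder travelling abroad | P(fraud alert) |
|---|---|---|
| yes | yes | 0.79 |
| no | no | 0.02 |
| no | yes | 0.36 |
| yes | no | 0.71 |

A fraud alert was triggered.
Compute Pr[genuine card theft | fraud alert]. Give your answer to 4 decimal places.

P(fraud alert) = 0.02×0.98×0.88 + 0.36×0.98×0.12 + 0.71×0.02×0.88 + 0.79×0.02×0.12 = 0.017248 + 0.042336 + 0.012496 + 0.001896 = 0.073976
Restricting to configurations with genuine card theft present: 0.012496 + 0.001896 = 0.014392.
P(genuine card theft | fraud alert) = 0.014392 / 0.073976 ≈ 0.1945

Pr[genuine card theft | fraud alert] ≈ 0.1945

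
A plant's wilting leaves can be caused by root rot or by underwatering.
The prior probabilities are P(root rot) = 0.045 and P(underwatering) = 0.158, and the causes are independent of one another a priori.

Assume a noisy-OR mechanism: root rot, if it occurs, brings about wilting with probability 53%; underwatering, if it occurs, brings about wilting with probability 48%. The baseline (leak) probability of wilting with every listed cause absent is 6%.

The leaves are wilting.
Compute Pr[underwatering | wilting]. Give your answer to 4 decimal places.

Pr[underwatering | wilting] ≈ 0.5435

Under noisy-OR, P(wilting | causes) = 1 − (1−0.06)·∏(1−qᵢ) over the active causes.
Numerator (weight on configurations with underwatering): 0.077135 + 0.005477 = 0.082612
Denominator P(wilting): 0.06*0.955*0.842 + 0.5112*0.955*0.158 + 0.5582*0.045*0.842 + 0.770264*0.045*0.158 = 0.152009
P(underwatering | wilting) = 0.082612/0.152009 ≈ 0.5435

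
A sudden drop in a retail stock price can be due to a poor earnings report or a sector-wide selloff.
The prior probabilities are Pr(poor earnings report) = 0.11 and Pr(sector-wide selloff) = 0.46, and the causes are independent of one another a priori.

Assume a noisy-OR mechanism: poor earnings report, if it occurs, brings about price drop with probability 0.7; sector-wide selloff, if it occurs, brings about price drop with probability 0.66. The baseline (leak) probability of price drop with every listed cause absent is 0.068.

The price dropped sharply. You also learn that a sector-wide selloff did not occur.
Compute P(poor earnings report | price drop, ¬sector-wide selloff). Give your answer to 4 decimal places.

P(poor earnings report | price drop, ¬sector-wide selloff) ≈ 0.5670

Under noisy-OR, P(price drop | causes) = 1 − (1−0.068)·∏(1−qᵢ) over the active causes.
Weight on poor earnings report=true, given the evidence: 0.7204*0.11 = 0.079244
Normalizer over all consistent configurations: 0.068*0.89 + 0.7204*0.11 = 0.139764
P(poor earnings report | price drop, ¬sector-wide selloff) = 0.079244/0.139764 ≈ 0.5670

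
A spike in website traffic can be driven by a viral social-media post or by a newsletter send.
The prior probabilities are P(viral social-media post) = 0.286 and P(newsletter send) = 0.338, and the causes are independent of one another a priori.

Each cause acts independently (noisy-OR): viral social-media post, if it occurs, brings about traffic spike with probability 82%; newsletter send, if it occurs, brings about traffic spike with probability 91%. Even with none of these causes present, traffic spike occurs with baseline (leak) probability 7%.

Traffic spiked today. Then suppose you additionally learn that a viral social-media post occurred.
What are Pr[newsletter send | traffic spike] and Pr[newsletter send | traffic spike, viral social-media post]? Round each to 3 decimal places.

Pr[newsletter send | traffic spike] ≈ 0.624; Pr[newsletter send | traffic spike, viral social-media post] ≈ 0.377

Under noisy-OR, P(traffic spike | causes) = 1 − (1−0.07)·∏(1−qᵢ) over the active causes.
P(traffic spike) = 0.07*0.714*0.662 + 0.9163*0.714*0.338 + 0.8326*0.286*0.662 + 0.984934*0.286*0.338 = 0.033087 + 0.221133 + 0.157638 + 0.095212 = 0.507070
Of this, 0.316345 comes from 0.221133 + 0.095212 (the newsletter send=true cases).
Hence the posterior is 0.316345/0.507070 ≈ 0.624.

Now also conditioning on viral social-media post=true:
P(traffic spike | viral social-media post) = 0.8326·0.662 + 0.984934·0.338 = 0.551181 + 0.332908 = 0.884089
The newsletter send-present share is 0.984934·0.338 = 0.332908.
So P(newsletter send | traffic spike, viral social-media post) = 0.332908/0.884089 ≈ 0.377.
The drop from 0.624 to 0.377 is the explaining-away (discounting) effect.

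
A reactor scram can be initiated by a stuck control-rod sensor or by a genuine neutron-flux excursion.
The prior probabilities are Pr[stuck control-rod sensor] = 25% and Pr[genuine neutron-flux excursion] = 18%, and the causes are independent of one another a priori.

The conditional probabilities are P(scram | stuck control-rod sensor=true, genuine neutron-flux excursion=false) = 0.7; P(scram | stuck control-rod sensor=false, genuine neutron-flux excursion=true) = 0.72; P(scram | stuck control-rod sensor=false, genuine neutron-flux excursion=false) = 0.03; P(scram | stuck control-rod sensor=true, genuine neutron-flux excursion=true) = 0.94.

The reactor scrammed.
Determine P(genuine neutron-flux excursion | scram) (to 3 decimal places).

P(genuine neutron-flux excursion | scram) ≈ 0.463

By total probability over the 4 (stuck control-rod sensor, genuine neutron-flux excursion) configurations:
  P(scram) = 0.03*0.75*0.82 + 0.72*0.75*0.18 + 0.7*0.25*0.82 + 0.94*0.25*0.18
        = 0.018450 + 0.097200 + 0.143500 + 0.042300 = 0.301450
Keeping only the genuine neutron-flux excursion-present terms gives 0.139500, so
  P(genuine neutron-flux excursion | scram) = 0.139500 / 0.301450 ≈ 0.463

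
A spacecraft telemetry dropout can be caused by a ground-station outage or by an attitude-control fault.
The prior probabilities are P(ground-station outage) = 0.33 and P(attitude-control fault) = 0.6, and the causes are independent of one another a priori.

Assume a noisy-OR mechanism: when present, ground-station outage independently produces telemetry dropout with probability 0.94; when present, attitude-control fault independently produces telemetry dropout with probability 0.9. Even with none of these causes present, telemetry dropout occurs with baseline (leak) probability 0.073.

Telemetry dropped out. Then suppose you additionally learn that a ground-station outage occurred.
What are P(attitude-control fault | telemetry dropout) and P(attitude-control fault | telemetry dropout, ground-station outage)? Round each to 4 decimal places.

Under noisy-OR, P(telemetry dropout | causes) = 1 − (1−0.073)·∏(1−qᵢ) over the active causes.
Sum P(telemetry dropout|·) weighted by the priors over the 4 (ground-station outage, attitude-control fault) configurations:
  P(telemetry dropout) = 0.073·0.67·0.4 + 0.9073·0.67·0.6 + 0.94438·0.33·0.4 + 0.994438·0.33·0.6
        = 0.019564 + 0.364735 + 0.124658 + 0.196899 = 0.705856
The terms with attitude-control fault present sum to 0.561634, so
  P(attitude-control fault | telemetry dropout) = 0.561634 / 0.705856 ≈ 0.7957

With the extra evidence:
Weight on attitude-control fault=true, given the evidence: 0.994438·0.6 = 0.596663
The normalizing constant is 0.94438·0.4 + 0.994438·0.6 = 0.974415
Posterior = 0.596663 / 0.974415 ≈ 0.6123
The drop from 0.7957 to 0.6123 is the explaining-away (discounting) effect.

P(attitude-control fault | telemetry dropout) ≈ 0.7957; P(attitude-control fault | telemetry dropout, ground-station outage) ≈ 0.6123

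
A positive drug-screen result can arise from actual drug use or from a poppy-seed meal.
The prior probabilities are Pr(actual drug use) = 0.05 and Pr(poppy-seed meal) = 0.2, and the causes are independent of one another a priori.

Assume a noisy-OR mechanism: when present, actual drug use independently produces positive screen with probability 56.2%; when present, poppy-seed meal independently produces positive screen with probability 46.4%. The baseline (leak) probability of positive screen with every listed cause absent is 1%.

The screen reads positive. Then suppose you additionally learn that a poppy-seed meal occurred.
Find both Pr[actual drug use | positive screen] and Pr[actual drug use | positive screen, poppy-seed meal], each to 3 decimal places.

Pr[actual drug use | positive screen] ≈ 0.239; Pr[actual drug use | positive screen, poppy-seed meal] ≈ 0.079

Under noisy-OR, P(positive screen | causes) = 1 − (1−0.01)·∏(1−qᵢ) over the active causes.
Numerator (weight on configurations with actual drug use): 0.022655 + 0.007676 = 0.030331
Denominator P(positive screen): 0.01×0.95×0.8 + 0.46936×0.95×0.2 + 0.56638×0.05×0.8 + 0.76758×0.05×0.2 = 0.127109
P(actual drug use | positive screen) = 0.030331/0.127109 ≈ 0.239

Now also conditioning on poppy-seed meal=true:
P(positive screen | poppy-seed meal) = 0.46936×0.95 + 0.76758×0.05 = 0.445892 + 0.038379 = 0.484271
Restricting to configurations with actual drug use present: 0.76758×0.05 = 0.038379.
Hence the posterior is 0.038379/0.484271 ≈ 0.079.
This is intercausal reasoning (explaining away): once poppy-seed meal accounts for the positive screen, actual drug use becomes less likely.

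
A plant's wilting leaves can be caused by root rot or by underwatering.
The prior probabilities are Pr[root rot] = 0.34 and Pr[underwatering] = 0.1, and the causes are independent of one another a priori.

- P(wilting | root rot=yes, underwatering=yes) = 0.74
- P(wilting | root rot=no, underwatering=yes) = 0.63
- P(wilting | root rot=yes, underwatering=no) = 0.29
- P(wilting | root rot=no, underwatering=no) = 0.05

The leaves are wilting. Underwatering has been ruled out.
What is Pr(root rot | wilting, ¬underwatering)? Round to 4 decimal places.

Weight on root rot=true, given the evidence: 0.29·0.34 = 0.098600
The normalizing constant is 0.05·0.66 + 0.29·0.34 = 0.131600
P(root rot | wilting, ¬underwatering) = 0.098600/0.131600 ≈ 0.7492

Pr(root rot | wilting, ¬underwatering) ≈ 0.7492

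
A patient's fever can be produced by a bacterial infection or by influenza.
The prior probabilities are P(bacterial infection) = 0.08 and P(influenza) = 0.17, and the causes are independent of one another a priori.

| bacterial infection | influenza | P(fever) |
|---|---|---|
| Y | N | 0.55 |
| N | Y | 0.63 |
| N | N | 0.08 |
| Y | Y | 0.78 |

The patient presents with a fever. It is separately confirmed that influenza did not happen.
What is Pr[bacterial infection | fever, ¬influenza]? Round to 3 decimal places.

Weight on bacterial infection=true, given the evidence: 0.55*0.08 = 0.044000
The normalizing constant is 0.08*0.92 + 0.55*0.08 = 0.117600
Posterior = 0.044000 / 0.117600 ≈ 0.374

Pr[bacterial infection | fever, ¬influenza] ≈ 0.374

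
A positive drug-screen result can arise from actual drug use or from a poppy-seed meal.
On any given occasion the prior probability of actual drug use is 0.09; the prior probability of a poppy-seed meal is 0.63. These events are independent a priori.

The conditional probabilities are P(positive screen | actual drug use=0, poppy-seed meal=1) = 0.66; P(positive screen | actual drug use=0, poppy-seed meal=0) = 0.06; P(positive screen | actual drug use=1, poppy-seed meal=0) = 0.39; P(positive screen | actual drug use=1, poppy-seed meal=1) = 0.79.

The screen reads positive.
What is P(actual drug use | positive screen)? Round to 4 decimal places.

P(positive screen) = 0.06×0.91×0.37 + 0.66×0.91×0.63 + 0.39×0.09×0.37 + 0.79×0.09×0.63 = 0.020202 + 0.378378 + 0.012987 + 0.044793 = 0.456360
Restricting to configurations with actual drug use present: 0.012987 + 0.044793 = 0.057780.
Hence the posterior is 0.057780/0.456360 ≈ 0.1266.

P(actual drug use | positive screen) ≈ 0.1266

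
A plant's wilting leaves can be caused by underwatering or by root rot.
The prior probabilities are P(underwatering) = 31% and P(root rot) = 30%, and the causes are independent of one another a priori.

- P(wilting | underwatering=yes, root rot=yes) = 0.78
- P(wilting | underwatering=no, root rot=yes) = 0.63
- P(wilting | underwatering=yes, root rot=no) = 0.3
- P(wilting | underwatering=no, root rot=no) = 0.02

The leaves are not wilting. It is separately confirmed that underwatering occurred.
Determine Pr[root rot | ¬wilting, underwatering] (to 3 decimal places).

Pr[root rot | ¬wilting, underwatering] ≈ 0.119

For the numerator, keep only root rot=true terms: 0.22*0.3 = 0.066000
Normalizer over all consistent configurations: 0.7*0.7 + 0.22*0.3 = 0.556000
P(root rot | ¬wilting, underwatering) = 0.066000/0.556000 ≈ 0.119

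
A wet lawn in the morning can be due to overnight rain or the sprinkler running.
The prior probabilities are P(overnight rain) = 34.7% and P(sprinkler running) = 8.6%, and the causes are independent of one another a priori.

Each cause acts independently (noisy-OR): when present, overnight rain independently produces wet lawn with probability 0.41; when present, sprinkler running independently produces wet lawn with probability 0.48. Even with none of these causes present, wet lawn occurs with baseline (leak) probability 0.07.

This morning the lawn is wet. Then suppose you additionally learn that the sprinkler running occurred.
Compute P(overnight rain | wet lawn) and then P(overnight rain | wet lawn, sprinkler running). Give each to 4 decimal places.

P(overnight rain | wet lawn) ≈ 0.6991; P(overnight rain | wet lawn, sprinkler running) ≈ 0.4238

Under noisy-OR, P(wet lawn | causes) = 1 − (1−0.07)·∏(1−qᵢ) over the active causes.
P(wet lawn) = 0.07·0.653·0.914 + 0.5164·0.653·0.086 + 0.4513·0.347·0.914 + 0.714676·0.347·0.086 = 0.041779 + 0.029000 + 0.143133 + 0.021327 = 0.235239
The overnight rain-present share is 0.143133 + 0.021327 = 0.164460.
So P(overnight rain | wet lawn) = 0.164460/0.235239 ≈ 0.6991.

With the extra evidence:
P(wet lawn | sprinkler running) = 0.5164×0.653 + 0.714676×0.347 = 0.337209 + 0.247993 = 0.585202
The overnight rain-present share is 0.714676×0.347 = 0.247993.
Hence the posterior is 0.247993/0.585202 ≈ 0.4238.
— sprinkler running explains away the evidence for overnight rain.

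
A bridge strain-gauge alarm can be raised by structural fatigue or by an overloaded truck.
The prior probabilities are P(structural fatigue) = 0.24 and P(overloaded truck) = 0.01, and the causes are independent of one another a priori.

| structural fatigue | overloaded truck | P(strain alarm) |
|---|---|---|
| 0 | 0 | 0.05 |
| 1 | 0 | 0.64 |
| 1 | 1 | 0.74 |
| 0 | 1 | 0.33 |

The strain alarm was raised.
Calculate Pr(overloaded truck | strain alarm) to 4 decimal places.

Numerator (weight on configurations with overloaded truck): 0.002508 + 0.001776 = 0.004284
Denominator P(strain alarm): 0.05*0.76*0.99 + 0.33*0.76*0.01 + 0.64*0.24*0.99 + 0.74*0.24*0.01 = 0.193968
Posterior = 0.004284 / 0.193968 ≈ 0.0221

Pr(overloaded truck | strain alarm) ≈ 0.0221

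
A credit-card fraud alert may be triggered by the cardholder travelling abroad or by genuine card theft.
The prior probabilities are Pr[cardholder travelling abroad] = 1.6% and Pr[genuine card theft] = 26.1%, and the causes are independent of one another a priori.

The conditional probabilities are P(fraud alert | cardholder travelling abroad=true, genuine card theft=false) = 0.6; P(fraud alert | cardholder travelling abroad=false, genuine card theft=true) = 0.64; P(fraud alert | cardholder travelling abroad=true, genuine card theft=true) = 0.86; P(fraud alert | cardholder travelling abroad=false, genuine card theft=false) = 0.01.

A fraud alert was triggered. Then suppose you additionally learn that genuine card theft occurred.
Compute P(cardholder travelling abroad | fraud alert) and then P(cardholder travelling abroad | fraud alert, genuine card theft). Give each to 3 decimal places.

P(cardholder travelling abroad | fraud alert) ≈ 0.059; P(cardholder travelling abroad | fraud alert, genuine card theft) ≈ 0.021

Numerator (weight on configurations with cardholder travelling abroad): 0.007094 + 0.003591 = 0.010685
The normalizing constant is 0.01*0.984*0.739 + 0.64*0.984*0.261 + 0.6*0.016*0.739 + 0.86*0.016*0.261 = 0.182324
P(cardholder travelling abroad | fraud alert) = 0.010685/0.182324 ≈ 0.059

Now condition on the additional information:
Numerator (weight on configurations with cardholder travelling abroad): 0.86·0.016 = 0.013760
The normalizing constant is 0.64·0.984 + 0.86·0.016 = 0.643520
Posterior = 0.013760 / 0.643520 ≈ 0.021
— genuine card theft explains away the evidence for cardholder travelling abroad.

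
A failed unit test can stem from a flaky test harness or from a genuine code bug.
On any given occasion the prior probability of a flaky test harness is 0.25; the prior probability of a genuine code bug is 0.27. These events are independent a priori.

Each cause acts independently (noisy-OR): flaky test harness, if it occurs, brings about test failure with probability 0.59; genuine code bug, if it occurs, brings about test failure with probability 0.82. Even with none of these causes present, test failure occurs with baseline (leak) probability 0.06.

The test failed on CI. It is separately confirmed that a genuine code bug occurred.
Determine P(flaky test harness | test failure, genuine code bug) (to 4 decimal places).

P(flaky test harness | test failure, genuine code bug) ≈ 0.2719

Under noisy-OR, P(test failure | causes) = 1 − (1−0.06)·∏(1−qᵢ) over the active causes.
Numerator (weight on configurations with flaky test harness): 0.930628×0.25 = 0.232657
Denominator P(test failure | genuine code bug): 0.8308×0.75 + 0.930628×0.25 = 0.855757
P(flaky test harness | test failure, genuine code bug) = 0.232657/0.855757 ≈ 0.2719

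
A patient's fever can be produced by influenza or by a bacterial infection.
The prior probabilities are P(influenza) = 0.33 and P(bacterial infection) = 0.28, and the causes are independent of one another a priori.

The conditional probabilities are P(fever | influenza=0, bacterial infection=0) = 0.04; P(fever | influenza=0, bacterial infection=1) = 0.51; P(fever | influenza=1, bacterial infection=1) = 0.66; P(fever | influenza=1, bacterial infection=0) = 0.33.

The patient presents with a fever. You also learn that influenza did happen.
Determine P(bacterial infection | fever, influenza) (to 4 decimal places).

P(bacterial infection | fever, influenza) ≈ 0.4375

P(fever | influenza) = 0.33*0.72 + 0.66*0.28 = 0.237600 + 0.184800 = 0.422400
Of this, 0.184800 comes from 0.66*0.28 (the bacterial infection=true cases).
Hence the posterior is 0.184800/0.422400 ≈ 0.4375.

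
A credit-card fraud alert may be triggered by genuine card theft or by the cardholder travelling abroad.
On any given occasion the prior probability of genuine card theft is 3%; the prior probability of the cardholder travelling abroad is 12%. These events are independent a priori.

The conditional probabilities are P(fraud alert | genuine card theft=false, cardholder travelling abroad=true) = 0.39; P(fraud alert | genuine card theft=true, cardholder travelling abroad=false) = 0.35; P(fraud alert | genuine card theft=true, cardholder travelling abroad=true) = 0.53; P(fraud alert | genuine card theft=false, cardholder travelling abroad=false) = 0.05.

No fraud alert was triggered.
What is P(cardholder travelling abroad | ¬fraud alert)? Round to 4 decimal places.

By total probability over the 4 (genuine card theft, cardholder travelling abroad) configurations:
  P(¬fraud alert) = 0.95*0.97*0.88 + 0.61*0.97*0.12 + 0.65*0.03*0.88 + 0.47*0.03*0.12
        = 0.810920 + 0.071004 + 0.017160 + 0.001692 = 0.900776
The terms with cardholder travelling abroad present sum to 0.072696, so
  P(cardholder travelling abroad | ¬fraud alert) = 0.072696 / 0.900776 ≈ 0.0807

P(cardholder travelling abroad | ¬fraud alert) ≈ 0.0807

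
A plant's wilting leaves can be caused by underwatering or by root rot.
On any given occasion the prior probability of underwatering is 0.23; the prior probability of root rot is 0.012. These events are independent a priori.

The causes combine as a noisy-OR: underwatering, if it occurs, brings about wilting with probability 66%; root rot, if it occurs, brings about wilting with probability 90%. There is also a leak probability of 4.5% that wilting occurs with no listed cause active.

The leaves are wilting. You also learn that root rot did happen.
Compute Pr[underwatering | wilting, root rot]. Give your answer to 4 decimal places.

Pr[underwatering | wilting, root rot] ≈ 0.2421

Under noisy-OR, P(wilting | causes) = 1 − (1−0.045)·∏(1−qᵢ) over the active causes.
By total probability over both values of underwatering:
  P(wilting | root rot) = 0.9045*0.77 + 0.96753*0.23
        = 0.696465 + 0.222532 = 0.918997
Keeping only the underwatering-present terms gives 0.222532, so
  P(underwatering | wilting, root rot) = 0.222532 / 0.918997 ≈ 0.2421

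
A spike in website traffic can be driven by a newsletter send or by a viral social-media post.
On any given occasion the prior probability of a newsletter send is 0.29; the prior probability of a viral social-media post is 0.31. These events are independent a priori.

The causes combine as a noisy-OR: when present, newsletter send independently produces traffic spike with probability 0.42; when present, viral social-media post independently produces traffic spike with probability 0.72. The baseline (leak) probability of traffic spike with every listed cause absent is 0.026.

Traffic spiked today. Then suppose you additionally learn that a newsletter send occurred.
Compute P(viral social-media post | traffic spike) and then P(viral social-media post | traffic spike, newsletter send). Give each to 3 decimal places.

Under noisy-OR, P(traffic spike | causes) = 1 − (1−0.026)·∏(1−qᵢ) over the active causes.
P(traffic spike) = 0.026·0.71·0.69 + 0.72728·0.71·0.31 + 0.43508·0.29·0.69 + 0.841822·0.29·0.31 = 0.012737 + 0.160074 + 0.087060 + 0.075680 = 0.335551
The viral social-media post-present share is 0.160074 + 0.075680 = 0.235754.
So P(viral social-media post | traffic spike) = 0.235754/0.335551 ≈ 0.703.

Now condition on the additional information:
Sum P(traffic spike|·) weighted by the priors over both values of viral social-media post:
  P(traffic spike | newsletter send) = 0.43508*0.69 + 0.841822*0.31
        = 0.300205 + 0.260965 = 0.561170
The terms with viral social-media post present sum to 0.260965, so
  P(viral social-media post | traffic spike, newsletter send) = 0.260965 / 0.561170 ≈ 0.465
— newsletter send explains away the evidence for viral social-media post.

P(viral social-media post | traffic spike) ≈ 0.703; P(viral social-media post | traffic spike, newsletter send) ≈ 0.465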